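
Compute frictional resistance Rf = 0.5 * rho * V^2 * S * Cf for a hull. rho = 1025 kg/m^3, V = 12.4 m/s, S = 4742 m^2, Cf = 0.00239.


Formula: Rf = 0.5 * rho * V^2 * S * Cf
Step 1 — V^2 = 12.4^2 = 153.76
Step 2 — 0.5 * rho * V^2 = 0.5 * 1025 * 153.76 = 78802.0
Step 3 — Rf = 78802.0 * 4742 * 0.00239 ≈ 893090 N (5 s.f.)

893090 N


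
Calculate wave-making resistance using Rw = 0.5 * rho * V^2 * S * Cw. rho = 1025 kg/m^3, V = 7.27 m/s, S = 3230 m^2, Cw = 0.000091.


Formula: Rw = 0.5 * rho * V^2 * S * Cw
Step 1 — V^2 = 7.27^2 = 52.8529
Step 2 — 0.5 * rho * V^2 = 0.5 * 1025 * 52.8529 = 27087.11125
Step 3 — Rw = 27087.11125 * 3230 * 0.000091 ≈ 7961.7 N (5 s.f.)

7961.7 N


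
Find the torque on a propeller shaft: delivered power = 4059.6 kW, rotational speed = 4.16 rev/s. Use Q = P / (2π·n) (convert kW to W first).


Formula: Q = P_W / (2 * pi * n)
Step 1 — P_W = 4059.6 kW * 1000 = 4059600.0 W
Step 2 — 2 * pi * n = 2 * pi * 4.16 = 26.138051
Step 3 — Q = 4059600.0 / 26.138051 ≈ 155310 N·m (5 s.f.)

155310 N·m


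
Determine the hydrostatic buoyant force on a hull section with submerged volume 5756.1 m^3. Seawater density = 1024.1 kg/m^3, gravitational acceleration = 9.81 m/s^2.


Formula: Fb = rho * g * V
Substituting: Fb = 1024.1 * 9.81 * 5756.1
Intermediate: 1024.1 * 9.81 = 10046.421
Result: Fb = 10046.421 * 5756.1 ≈ 57828000 N (5 s.f.)

57828000 N


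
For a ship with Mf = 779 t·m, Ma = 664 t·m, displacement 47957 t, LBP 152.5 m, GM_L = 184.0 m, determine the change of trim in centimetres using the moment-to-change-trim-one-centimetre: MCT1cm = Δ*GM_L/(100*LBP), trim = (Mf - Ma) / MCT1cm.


Formula: net trimming moment = Mf - Ma; MCT1cm = Δ*GM_L/(100*LBP); trim = net moment / MCT1cm
Step 1 — net trimming moment = 779 - 664 = 115 t·m
Step 2 — MCT1cm = 47957 * 184.0 / (100 * 152.5) = 578.6287 t·m/cm
Step 3 — trim = 115 / 578.6287 ≈ 0.19875 cm (5 s.f.)

0.19875 cm


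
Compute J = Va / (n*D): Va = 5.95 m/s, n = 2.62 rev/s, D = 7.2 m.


Formula: J = Va / (n * D)
Step 1 — n * D = 2.62 * 7.2 = 18.864
Step 2 — J = 5.95 / 18.864 ≈ 0.31542 (5 s.f.)

0.31542


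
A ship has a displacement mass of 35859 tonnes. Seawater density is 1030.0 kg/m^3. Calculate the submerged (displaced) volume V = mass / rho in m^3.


Formula: V = mass / rho
Step 1 — convert tonnes to kg: 35859 t * 1000 = 35859000 kg
Step 2 — V = 35859000 / 1030.0 ≈ 34815 m^3 (5 s.f.)

34815 m^3


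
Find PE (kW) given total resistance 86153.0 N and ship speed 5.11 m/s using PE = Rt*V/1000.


Formula: PE = Rt * V / 1000 (kW)
Step 1 — PE (W) = 86153.0 * 5.11 = 440241.83 W
Step 2 — PE (kW) = 440241.83 / 1000 ≈ 440.24 kW (5 s.f.)

440.24 kW


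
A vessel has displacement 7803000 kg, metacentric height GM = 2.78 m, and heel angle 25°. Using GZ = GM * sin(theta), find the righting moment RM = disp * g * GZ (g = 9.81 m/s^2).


Formula: GZ = GM * sin(theta); RM = disp * g * GZ
Step 1 — GZ = 2.78 * sin(25°) = 2.78 * 0.422618 = 1.174878 m
Step 2 — RM = 7803000 * 9.81 * 1.174878 ≈ 89934000 N·m (5 s.f.)

89934000 N·m


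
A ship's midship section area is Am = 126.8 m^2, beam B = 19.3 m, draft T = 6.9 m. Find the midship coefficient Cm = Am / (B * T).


Formula: Cm = Am / (B * T)
Step 1 — B * T = 19.3 * 6.9 = 133.17 m^2
Step 2 — Cm = 126.8 / 133.17 ≈ 0.95217 (5 s.f.)

0.95217


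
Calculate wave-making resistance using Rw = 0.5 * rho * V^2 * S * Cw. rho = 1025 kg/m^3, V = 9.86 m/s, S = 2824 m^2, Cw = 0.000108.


Formula: Rw = 0.5 * rho * V^2 * S * Cw
Step 1 — V^2 = 9.86^2 = 97.2196
Step 2 — 0.5 * rho * V^2 = 0.5 * 1025 * 97.2196 = 49825.045
Step 3 — Rw = 49825.045 * 2824 * 0.000108 ≈ 15196 N (5 s.f.)

15196 N


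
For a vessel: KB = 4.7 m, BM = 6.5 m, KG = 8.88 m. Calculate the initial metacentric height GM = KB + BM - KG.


Formula: GM = KB + BM - KG
Step 1 — KM = KB + BM = 4.7 + 6.5 = 11.2 m
Step 2 — GM = KM - KG = 11.2 - 8.88 = 2.32 m

2.32 m


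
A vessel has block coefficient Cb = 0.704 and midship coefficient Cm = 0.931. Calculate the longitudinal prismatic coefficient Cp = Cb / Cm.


Formula: Cp = Cb / Cm
Substituting: Cp = 0.704 / 0.931
Result: Cp ≈ 0.75618 (5 s.f.)

0.75618


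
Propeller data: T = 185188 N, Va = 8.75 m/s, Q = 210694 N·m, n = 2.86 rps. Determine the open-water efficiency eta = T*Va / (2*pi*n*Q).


Formula: eta = T * Va / (2 * pi * n * Q)
Step 1 — numerator = T * Va = 185188 * 8.75 = 1620395.0
Step 2 — 2 * pi * n = 2 * pi * 2.86 = 17.96991
Step 3 — denominator = 17.96991 * 210694 = 3786152.22
Step 4 — eta = 1620395.0 / 3786152.22 ≈ 0.42798 (5 s.f.)

0.42798


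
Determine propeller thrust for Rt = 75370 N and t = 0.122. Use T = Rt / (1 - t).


Formula: T = Rt / (1 - t)
Step 1 — (1 - t) = 1 - 0.122 = 0.878
Step 2 — T = 75370 / 0.878 ≈ 85843 N (5 s.f.)

85843 N


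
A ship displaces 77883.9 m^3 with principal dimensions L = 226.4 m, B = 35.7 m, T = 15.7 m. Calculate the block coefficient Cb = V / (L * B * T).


Formula: Cb = V / (L * B * T)
Step 1 — L * B * T = 226.4 * 35.7 * 15.7 = 126894.936 m^3
Step 2 — Cb = 77883.9 / 126894.936 ≈ 0.61377 (5 s.f.)

0.61377


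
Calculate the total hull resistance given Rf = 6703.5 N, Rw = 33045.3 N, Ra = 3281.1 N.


Formula: Rt = Rf + Rw + Ra
Substituting: Rt = 6703.5 + 33045.3 + 3281.1
Result: Rt = 43029.9 N

43029.9 N


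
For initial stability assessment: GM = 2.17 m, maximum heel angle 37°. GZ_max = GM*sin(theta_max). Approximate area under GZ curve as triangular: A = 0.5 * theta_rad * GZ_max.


Formula: GZ_max = GM * sin(theta); Area = 0.5 * theta_rad * GZ_max
Step 1 — GZ_max = 2.17 * sin(37°) = 2.17 * 0.601815 = 1.305939 m
Step 2 — theta_rad = 37 * pi/180 = 0.645772 rad
Step 3 — Area = 0.5 * 0.645772 * 1.305939 ≈ 0.42167 m·rad (5 s.f.)

0.42167 m·rad


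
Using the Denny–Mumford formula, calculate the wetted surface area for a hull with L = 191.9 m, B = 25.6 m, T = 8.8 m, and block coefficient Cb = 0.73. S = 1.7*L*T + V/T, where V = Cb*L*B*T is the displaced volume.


Formula: S = 1.7*L*T + V/T with V = Cb*L*B*T, i.e. S = L * (1.7*T + Cb*B)
Step 1 — 1.7*T = 1.7 * 8.8 = 14.96 m
Step 2 — Cb*B = 0.73 * 25.6 = 18.688 m
Step 3 — 1.7*T + Cb*B = 14.96 + 18.688 = 33.648 m
Step 4 — S = 191.9 * 33.648 ≈ 6457.1 m^2 (5 s.f.)

6457.1 m^2


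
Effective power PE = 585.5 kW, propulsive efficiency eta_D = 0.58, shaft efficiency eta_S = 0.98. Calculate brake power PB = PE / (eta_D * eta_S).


Formula: PB = PE / (eta_D * eta_S)
Step 1 — combined efficiency = eta_D * eta_S = 0.58 * 0.98 = 0.5684
Step 2 — PB = 585.5 / 0.5684 ≈ 1030.1 kW (5 s.f.)

1030.1 kW


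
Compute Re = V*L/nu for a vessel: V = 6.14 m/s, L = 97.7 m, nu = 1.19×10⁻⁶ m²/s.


Formula: Re = V * L / nu
Step 1 — V * L = 6.14 * 97.7 = 599.878 m^2/s
Step 2 — Re = 599.878 / 1.19e-6 = 5.04e+08

5.04e+08


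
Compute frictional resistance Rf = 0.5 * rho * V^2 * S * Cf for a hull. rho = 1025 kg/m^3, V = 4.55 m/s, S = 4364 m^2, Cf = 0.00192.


Formula: Rf = 0.5 * rho * V^2 * S * Cf
Step 1 — V^2 = 4.55^2 = 20.7025
Step 2 — 0.5 * rho * V^2 = 0.5 * 1025 * 20.7025 = 10610.03125
Step 3 — Rf = 10610.03125 * 4364 * 0.00192 ≈ 88900 N (5 s.f.)

88900 N


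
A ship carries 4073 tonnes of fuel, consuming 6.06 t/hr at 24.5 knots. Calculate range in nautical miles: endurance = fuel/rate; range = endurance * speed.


Formula: endurance = fuel / rate; range = endurance * speed
Step 1 — endurance = 4073 / 6.06 = 672.1122 hours
Step 2 — range = 672.1122 * 24.5 ≈ 16467 nautical miles (5 s.f.)

16467 NM


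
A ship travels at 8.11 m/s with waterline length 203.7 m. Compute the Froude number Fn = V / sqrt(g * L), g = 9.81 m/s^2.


Formula: Fn = V / sqrt(g * L)
Step 1 — g * L = 9.81 * 203.7 = 1998.297
Step 2 — sqrt(g * L) = sqrt(1998.297) = 44.702315
Step 3 — Fn = 8.11 / 44.702315 ≈ 0.18142 (5 s.f.)

0.18142


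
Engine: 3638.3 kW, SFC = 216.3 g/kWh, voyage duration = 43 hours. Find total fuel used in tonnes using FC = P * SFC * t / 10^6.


Formula: FC (tonnes) = P * SFC * t / 1,000,000
Step 1 — P * SFC * t = 3638.3 * 216.3 * 43 = 33839464.47 g
Step 2 — FC (tonnes) = 33839464.47 / 1,000,000 ≈ 33.839 tonnes (5 s.f.)

33.839 tonnes


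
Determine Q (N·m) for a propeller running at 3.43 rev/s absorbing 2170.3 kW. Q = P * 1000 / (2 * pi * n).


Formula: Q = P_W / (2 * pi * n)
Step 1 — P_W = 2170.3 kW * 1000 = 2170300.0 W
Step 2 — 2 * pi * n = 2 * pi * 3.43 = 21.551326
Step 3 — Q = 2170300.0 / 21.551326 ≈ 100700 N·m (5 s.f.)

100700 N·m


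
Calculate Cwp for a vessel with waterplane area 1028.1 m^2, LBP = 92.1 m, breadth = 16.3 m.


Formula: Cwp = Aw / (L * B)
Step 1 — L * B = 92.1 * 16.3 = 1501.23 m^2
Step 2 — Cwp = 1028.1 / 1501.23 ≈ 0.68484 (5 s.f.)

0.68484


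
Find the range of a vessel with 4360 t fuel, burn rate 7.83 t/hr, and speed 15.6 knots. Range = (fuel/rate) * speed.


Formula: endurance = fuel / rate; range = endurance * speed
Step 1 — endurance = 4360 / 7.83 = 556.8327 hours
Step 2 — range = 556.8327 * 15.6 ≈ 8686.6 nautical miles (5 s.f.)

8686.6 NM


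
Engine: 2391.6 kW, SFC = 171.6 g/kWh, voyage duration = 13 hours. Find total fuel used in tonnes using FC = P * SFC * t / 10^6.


Formula: FC (tonnes) = P * SFC * t / 1,000,000
Step 1 — P * SFC * t = 2391.6 * 171.6 * 13 = 5335181.28 g
Step 2 — FC (tonnes) = 5335181.28 / 1,000,000 ≈ 5.3352 tonnes (5 s.f.)

5.3352 tonnes


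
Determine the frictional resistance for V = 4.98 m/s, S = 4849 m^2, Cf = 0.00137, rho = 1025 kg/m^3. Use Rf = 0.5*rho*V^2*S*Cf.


Formula: Rf = 0.5 * rho * V^2 * S * Cf
Step 1 — V^2 = 4.98^2 = 24.8004
Step 2 — 0.5 * rho * V^2 = 0.5 * 1025 * 24.8004 = 12710.205
Step 3 — Rf = 12710.205 * 4849 * 0.00137 ≈ 84436 N (5 s.f.)

84436 N


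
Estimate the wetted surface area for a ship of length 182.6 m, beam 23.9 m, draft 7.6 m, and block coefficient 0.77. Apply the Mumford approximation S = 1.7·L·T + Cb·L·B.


Formula: S = 1.7*L*T + V/T with V = Cb*L*B*T, i.e. S = L * (1.7*T + Cb*B)
Step 1 — 1.7*T = 1.7 * 7.6 = 12.92 m
Step 2 — Cb*B = 0.77 * 23.9 = 18.403 m
Step 3 — 1.7*T + Cb*B = 12.92 + 18.403 = 31.323 m
Step 4 — S = 182.6 * 31.323 ≈ 5719.6 m^2 (5 s.f.)

5719.6 m^2


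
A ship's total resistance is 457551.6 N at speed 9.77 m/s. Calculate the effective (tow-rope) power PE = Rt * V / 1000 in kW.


Formula: PE = Rt * V / 1000 (kW)
Step 1 — PE (W) = 457551.6 * 9.77 = 4470279.132 W
Step 2 — PE (kW) = 4470279.132 / 1000 ≈ 4470.3 kW (5 s.f.)

4470.3 kW


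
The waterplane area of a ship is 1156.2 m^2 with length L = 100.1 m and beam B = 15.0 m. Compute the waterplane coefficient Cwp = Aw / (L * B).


Formula: Cwp = Aw / (L * B)
Step 1 — L * B = 100.1 * 15.0 = 1501.5 m^2
Step 2 — Cwp = 1156.2 / 1501.5 ≈ 0.77003 (5 s.f.)

0.77003


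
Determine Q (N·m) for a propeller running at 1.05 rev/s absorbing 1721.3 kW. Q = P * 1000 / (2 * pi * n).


Formula: Q = P_W / (2 * pi * n)
Step 1 — P_W = 1721.3 kW * 1000 = 1721300.0 W
Step 2 — 2 * pi * n = 2 * pi * 1.05 = 6.597345
Step 3 — Q = 1721300.0 / 6.597345 ≈ 260910 N·m (5 s.f.)

260910 N·m


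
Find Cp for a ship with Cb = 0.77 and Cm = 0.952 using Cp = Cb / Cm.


Formula: Cp = Cb / Cm
Substituting: Cp = 0.77 / 0.952
Result: Cp ≈ 0.80882 (5 s.f.)

0.80882


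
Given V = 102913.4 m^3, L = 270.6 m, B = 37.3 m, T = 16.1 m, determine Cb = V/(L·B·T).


Formula: Cb = V / (L * B * T)
Step 1 — L * B * T = 270.6 * 37.3 * 16.1 = 162503.418 m^3
Step 2 — Cb = 102913.4 / 162503.418 ≈ 0.63330 (5 s.f.)

0.63330


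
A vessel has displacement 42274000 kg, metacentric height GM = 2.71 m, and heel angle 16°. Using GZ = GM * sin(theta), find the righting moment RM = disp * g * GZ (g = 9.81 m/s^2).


Formula: GZ = GM * sin(theta); RM = disp * g * GZ
Step 1 — GZ = 2.71 * sin(16°) = 2.71 * 0.275637 = 0.746976 m
Step 2 — RM = 42274000 * 9.81 * 0.746976 ≈ 309780000 N·m (5 s.f.)

309780000 N·m


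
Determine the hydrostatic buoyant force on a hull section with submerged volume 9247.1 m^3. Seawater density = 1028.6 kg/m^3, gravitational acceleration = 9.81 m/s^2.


Formula: Fb = rho * g * V
Substituting: Fb = 1028.6 * 9.81 * 9247.1
Intermediate: 1028.6 * 9.81 = 10090.566
Result: Fb = 10090.566 * 9247.1 ≈ 93308000 N (5 s.f.)

93308000 N


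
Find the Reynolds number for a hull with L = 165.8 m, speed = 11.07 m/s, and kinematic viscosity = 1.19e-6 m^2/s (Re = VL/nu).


Formula: Re = V * L / nu
Step 1 — V * L = 11.07 * 165.8 = 1835.406 m^2/s
Step 2 — Re = 1835.406 / 1.19e-6 = 1.54e+09

1.54e+09


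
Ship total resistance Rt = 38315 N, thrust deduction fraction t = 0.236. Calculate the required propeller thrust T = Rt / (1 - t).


Formula: T = Rt / (1 - t)
Step 1 — (1 - t) = 1 - 0.236 = 0.764
Step 2 — T = 38315 / 0.764 ≈ 50151 N (5 s.f.)

50151 N


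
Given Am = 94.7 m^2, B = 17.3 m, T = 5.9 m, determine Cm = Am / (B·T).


Formula: Cm = Am / (B * T)
Step 1 — B * T = 17.3 * 5.9 = 102.07 m^2
Step 2 — Cm = 94.7 / 102.07 ≈ 0.92779 (5 s.f.)

0.92779


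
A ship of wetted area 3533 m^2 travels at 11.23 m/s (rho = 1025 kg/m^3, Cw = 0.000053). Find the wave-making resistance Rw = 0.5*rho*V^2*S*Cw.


Formula: Rw = 0.5 * rho * V^2 * S * Cw
Step 1 — V^2 = 11.23^2 = 126.1129
Step 2 — 0.5 * rho * V^2 = 0.5 * 1025 * 126.1129 = 64632.86125
Step 3 — Rw = 64632.86125 * 3533 * 0.000053 ≈ 12102 N (5 s.f.)

12102 N


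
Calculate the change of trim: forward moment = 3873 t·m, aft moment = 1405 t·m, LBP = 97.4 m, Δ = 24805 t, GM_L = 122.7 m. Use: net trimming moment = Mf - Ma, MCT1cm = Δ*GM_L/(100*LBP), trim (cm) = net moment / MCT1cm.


Formula: net trimming moment = Mf - Ma; MCT1cm = Δ*GM_L/(100*LBP); trim = net moment / MCT1cm
Step 1 — net trimming moment = 3873 - 1405 = 2468 t·m
Step 2 — MCT1cm = 24805 * 122.7 / (100 * 97.4) = 312.4819 t·m/cm
Step 3 — trim = 2468 / 312.4819 ≈ 7.8981 cm (5 s.f.)

7.8981 cm


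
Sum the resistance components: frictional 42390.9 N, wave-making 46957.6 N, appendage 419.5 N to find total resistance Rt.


Formula: Rt = Rf + Rw + Ra
Substituting: Rt = 42390.9 + 46957.6 + 419.5
Result: Rt = 89768.0 N

89768.0 N


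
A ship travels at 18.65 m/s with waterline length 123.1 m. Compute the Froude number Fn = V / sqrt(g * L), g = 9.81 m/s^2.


Formula: Fn = V / sqrt(g * L)
Step 1 — g * L = 9.81 * 123.1 = 1207.611
Step 2 — sqrt(g * L) = sqrt(1207.611) = 34.750698
Step 3 — Fn = 18.65 / 34.750698 ≈ 0.53668 (5 s.f.)

0.53668


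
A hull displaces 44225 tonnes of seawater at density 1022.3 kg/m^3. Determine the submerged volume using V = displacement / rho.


Formula: V = mass / rho
Step 1 — convert tonnes to kg: 44225 t * 1000 = 44225000 kg
Step 2 — V = 44225000 / 1022.3 ≈ 43260 m^3 (5 s.f.)

43260 m^3


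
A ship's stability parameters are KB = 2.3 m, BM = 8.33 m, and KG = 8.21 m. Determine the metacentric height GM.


Formula: GM = KB + BM - KG
Step 1 — KM = KB + BM = 2.3 + 8.33 = 10.63 m
Step 2 — GM = KM - KG = 10.63 - 8.21 = 2.42 m

2.42 m


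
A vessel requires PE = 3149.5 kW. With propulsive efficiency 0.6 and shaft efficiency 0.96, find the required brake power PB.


Formula: PB = PE / (eta_D * eta_S)
Step 1 — combined efficiency = eta_D * eta_S = 0.6 * 0.96 = 0.576
Step 2 — PB = 3149.5 / 0.576 ≈ 5467.9 kW (5 s.f.)

5467.9 kW


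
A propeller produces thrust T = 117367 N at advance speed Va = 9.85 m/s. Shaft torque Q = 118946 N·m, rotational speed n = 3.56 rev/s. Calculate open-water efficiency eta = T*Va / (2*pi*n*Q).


Formula: eta = T * Va / (2 * pi * n * Q)
Step 1 — numerator = T * Va = 117367 * 9.85 = 1156064.95
Step 2 — 2 * pi * n = 2 * pi * 3.56 = 22.36814
Step 3 — denominator = 22.36814 * 118946 = 2660600.78
Step 4 — eta = 1156064.95 / 2660600.78 ≈ 0.43451 (5 s.f.)

0.43451


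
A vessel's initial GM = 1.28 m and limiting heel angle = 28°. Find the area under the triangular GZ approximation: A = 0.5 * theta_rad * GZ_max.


Formula: GZ_max = GM * sin(theta); Area = 0.5 * theta_rad * GZ_max
Step 1 — GZ_max = 1.28 * sin(28°) = 1.28 * 0.469472 = 0.600924 m
Step 2 — theta_rad = 28 * pi/180 = 0.488692 rad
Step 3 — Area = 0.5 * 0.488692 * 0.600924 ≈ 0.14683 m·rad (5 s.f.)

0.14683 m·rad


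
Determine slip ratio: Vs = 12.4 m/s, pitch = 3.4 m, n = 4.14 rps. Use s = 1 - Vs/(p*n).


Formula: s = 1 - Vs / (p * n)
Step 1 — p * n = 3.4 * 4.14 = 14.076
Step 2 — Vs / (p*n) = 12.4 / 14.076 = 0.880932 (6 d.p.)
Step 3 — s = 1 - 0.880932 = 0.119068

0.119068


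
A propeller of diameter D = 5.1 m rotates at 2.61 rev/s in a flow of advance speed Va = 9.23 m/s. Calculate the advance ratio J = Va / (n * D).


Formula: J = Va / (n * D)
Step 1 — n * D = 2.61 * 5.1 = 13.311
Step 2 — J = 9.23 / 13.311 ≈ 0.69341 (5 s.f.)

0.69341


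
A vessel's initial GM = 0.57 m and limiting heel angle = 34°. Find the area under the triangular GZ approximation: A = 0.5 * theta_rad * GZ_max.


Formula: GZ_max = GM * sin(theta); Area = 0.5 * theta_rad * GZ_max
Step 1 — GZ_max = 0.57 * sin(34°) = 0.57 * 0.559193 = 0.31874 m
Step 2 — theta_rad = 34 * pi/180 = 0.593412 rad
Step 3 — Area = 0.5 * 0.593412 * 0.31874 ≈ 0.094572 m·rad (5 s.f.)

0.094572 m·rad


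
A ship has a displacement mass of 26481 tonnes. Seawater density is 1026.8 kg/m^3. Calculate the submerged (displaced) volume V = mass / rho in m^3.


Formula: V = mass / rho
Step 1 — convert tonnes to kg: 26481 t * 1000 = 26481000 kg
Step 2 — V = 26481000 / 1026.8 ≈ 25790 m^3 (5 s.f.)

25790 m^3


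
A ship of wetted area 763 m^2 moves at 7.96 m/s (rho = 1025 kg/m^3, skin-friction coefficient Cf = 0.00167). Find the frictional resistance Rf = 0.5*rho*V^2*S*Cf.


Formula: Rf = 0.5 * rho * V^2 * S * Cf
Step 1 — V^2 = 7.96^2 = 63.3616
Step 2 — 0.5 * rho * V^2 = 0.5 * 1025 * 63.3616 = 32472.82
Step 3 — Rf = 32472.82 * 763 * 0.00167 ≈ 41377 N (5 s.f.)

41377 N


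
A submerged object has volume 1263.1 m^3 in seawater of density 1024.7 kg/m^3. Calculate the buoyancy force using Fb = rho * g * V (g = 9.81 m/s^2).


Formula: Fb = rho * g * V
Substituting: Fb = 1024.7 * 9.81 * 1263.1
Intermediate: 1024.7 * 9.81 = 10052.307
Result: Fb = 10052.307 * 1263.1 ≈ 12697000 N (5 s.f.)

12697000 N


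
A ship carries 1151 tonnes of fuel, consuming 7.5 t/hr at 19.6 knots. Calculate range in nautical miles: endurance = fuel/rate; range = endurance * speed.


Formula: endurance = fuel / rate; range = endurance * speed
Step 1 — endurance = 1151 / 7.5 = 153.4667 hours
Step 2 — range = 153.4667 * 19.6 ≈ 3007.9 nautical miles (5 s.f.)

3007.9 NM


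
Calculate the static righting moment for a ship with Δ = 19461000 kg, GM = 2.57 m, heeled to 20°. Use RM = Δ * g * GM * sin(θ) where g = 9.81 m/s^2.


Formula: GZ = GM * sin(theta); RM = disp * g * GZ
Step 1 — GZ = 2.57 * sin(20°) = 2.57 * 0.34202 = 0.878991 m
Step 2 — RM = 19461000 * 9.81 * 0.878991 ≈ 167810000 N·m (5 s.f.)

167810000 N·m


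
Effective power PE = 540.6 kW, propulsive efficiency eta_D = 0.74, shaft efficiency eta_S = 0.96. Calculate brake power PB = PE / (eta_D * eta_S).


Formula: PB = PE / (eta_D * eta_S)
Step 1 — combined efficiency = eta_D * eta_S = 0.74 * 0.96 = 0.7104
Step 2 — PB = 540.6 / 0.7104 ≈ 760.98 kW (5 s.f.)

760.98 kW


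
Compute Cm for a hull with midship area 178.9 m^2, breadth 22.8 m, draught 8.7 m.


Formula: Cm = Am / (B * T)
Step 1 — B * T = 22.8 * 8.7 = 198.36 m^2
Step 2 — Cm = 178.9 / 198.36 ≈ 0.90190 (5 s.f.)

0.90190


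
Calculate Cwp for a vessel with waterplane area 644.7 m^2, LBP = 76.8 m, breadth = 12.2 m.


Formula: Cwp = Aw / (L * B)
Step 1 — L * B = 76.8 * 12.2 = 936.96 m^2
Step 2 — Cwp = 644.7 / 936.96 ≈ 0.68808 (5 s.f.)

0.68808


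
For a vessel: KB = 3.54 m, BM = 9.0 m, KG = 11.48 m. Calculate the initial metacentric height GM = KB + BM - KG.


Formula: GM = KB + BM - KG
Step 1 — KM = KB + BM = 3.54 + 9.0 = 12.54 m
Step 2 — GM = KM - KG = 12.54 - 11.48 = 1.06 m

1.06 m


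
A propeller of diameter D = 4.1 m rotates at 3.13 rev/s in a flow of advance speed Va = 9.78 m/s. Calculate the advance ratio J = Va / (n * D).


Formula: J = Va / (n * D)
Step 1 — n * D = 3.13 * 4.1 = 12.833
Step 2 — J = 9.78 / 12.833 ≈ 0.76210 (5 s.f.)

0.76210


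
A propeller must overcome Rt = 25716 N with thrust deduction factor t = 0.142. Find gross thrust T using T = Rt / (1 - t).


Formula: T = Rt / (1 - t)
Step 1 — (1 - t) = 1 - 0.142 = 0.858
Step 2 — T = 25716 / 0.858 ≈ 29972 N (5 s.f.)

29972 N


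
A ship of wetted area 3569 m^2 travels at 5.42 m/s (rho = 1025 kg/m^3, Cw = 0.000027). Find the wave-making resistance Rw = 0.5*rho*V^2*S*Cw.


Formula: Rw = 0.5 * rho * V^2 * S * Cw
Step 1 — V^2 = 5.42^2 = 29.3764
Step 2 — 0.5 * rho * V^2 = 0.5 * 1025 * 29.3764 = 15055.405
Step 3 — Rw = 15055.405 * 3569 * 0.000027 ≈ 1450.8 N (5 s.f.)

1450.8 N


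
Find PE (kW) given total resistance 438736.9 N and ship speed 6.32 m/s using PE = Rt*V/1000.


Formula: PE = Rt * V / 1000 (kW)
Step 1 — PE (W) = 438736.9 * 6.32 = 2772817.208 W
Step 2 — PE (kW) = 2772817.208 / 1000 ≈ 2772.8 kW (5 s.f.)

2772.8 kW


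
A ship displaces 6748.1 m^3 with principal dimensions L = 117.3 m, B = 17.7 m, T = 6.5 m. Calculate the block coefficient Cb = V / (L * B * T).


Formula: Cb = V / (L * B * T)
Step 1 — L * B * T = 117.3 * 17.7 * 6.5 = 13495.365 m^3
Step 2 — Cb = 6748.1 / 13495.365 ≈ 0.50003 (5 s.f.)

0.50003


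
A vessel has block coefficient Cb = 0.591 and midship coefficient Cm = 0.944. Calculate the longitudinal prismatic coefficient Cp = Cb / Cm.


Formula: Cp = Cb / Cm
Substituting: Cp = 0.591 / 0.944
Result: Cp ≈ 0.62606 (5 s.f.)

0.62606


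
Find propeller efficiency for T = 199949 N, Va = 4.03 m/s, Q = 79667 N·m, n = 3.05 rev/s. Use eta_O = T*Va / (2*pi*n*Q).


Formula: eta = T * Va / (2 * pi * n * Q)
Step 1 — numerator = T * Va = 199949 * 4.03 = 805794.47
Step 2 — 2 * pi * n = 2 * pi * 3.05 = 19.163715
Step 3 — denominator = 19.163715 * 79667 = 1526715.68
Step 4 — eta = 805794.47 / 1526715.68 ≈ 0.52780 (5 s.f.)

0.52780


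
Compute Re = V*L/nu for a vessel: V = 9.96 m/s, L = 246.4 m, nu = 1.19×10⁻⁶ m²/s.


Formula: Re = V * L / nu
Step 1 — V * L = 9.96 * 246.4 = 2454.144 m^2/s
Step 2 — Re = 2454.144 / 1.19e-6 = 2.06e+09

2.06e+09


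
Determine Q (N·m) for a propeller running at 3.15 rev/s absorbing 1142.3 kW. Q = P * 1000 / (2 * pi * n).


Formula: Q = P_W / (2 * pi * n)
Step 1 — P_W = 1142.3 kW * 1000 = 1142300.0 W
Step 2 — 2 * pi * n = 2 * pi * 3.15 = 19.792034
Step 3 — Q = 1142300.0 / 19.792034 ≈ 57715 N·m (5 s.f.)

57715 N·m


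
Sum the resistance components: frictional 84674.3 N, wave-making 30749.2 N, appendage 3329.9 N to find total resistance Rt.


Formula: Rt = Rf + Rw + Ra
Substituting: Rt = 84674.3 + 30749.2 + 3329.9
Result: Rt = 118753.4 N

118753.4 N


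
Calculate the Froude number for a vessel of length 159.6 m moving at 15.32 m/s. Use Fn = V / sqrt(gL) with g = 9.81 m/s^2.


Formula: Fn = V / sqrt(g * L)
Step 1 — g * L = 9.81 * 159.6 = 1565.676
Step 2 — sqrt(g * L) = sqrt(1565.676) = 39.568624
Step 3 — Fn = 15.32 / 39.568624 ≈ 0.38718 (5 s.f.)

0.38718


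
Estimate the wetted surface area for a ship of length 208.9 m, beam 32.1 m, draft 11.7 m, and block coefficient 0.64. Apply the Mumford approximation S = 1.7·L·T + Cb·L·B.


Formula: S = 1.7*L*T + V/T with V = Cb*L*B*T, i.e. S = L * (1.7*T + Cb*B)
Step 1 — 1.7*T = 1.7 * 11.7 = 19.89 m
Step 2 — Cb*B = 0.64 * 32.1 = 20.544 m
Step 3 — 1.7*T + Cb*B = 19.89 + 20.544 = 40.434 m
Step 4 — S = 208.9 * 40.434 ≈ 8446.7 m^2 (5 s.f.)

8446.7 m^2


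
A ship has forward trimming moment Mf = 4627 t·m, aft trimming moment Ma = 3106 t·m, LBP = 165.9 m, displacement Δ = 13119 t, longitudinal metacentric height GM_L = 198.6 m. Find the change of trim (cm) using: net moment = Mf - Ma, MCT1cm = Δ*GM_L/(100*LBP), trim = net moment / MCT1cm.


Formula: net trimming moment = Mf - Ma; MCT1cm = Δ*GM_L/(100*LBP); trim = net moment / MCT1cm
Step 1 — net trimming moment = 4627 - 3106 = 1521 t·m
Step 2 — MCT1cm = 13119 * 198.6 / (100 * 165.9) = 157.0484 t·m/cm
Step 3 — trim = 1521 / 157.0484 ≈ 9.6849 cm (5 s.f.)

9.6849 cm


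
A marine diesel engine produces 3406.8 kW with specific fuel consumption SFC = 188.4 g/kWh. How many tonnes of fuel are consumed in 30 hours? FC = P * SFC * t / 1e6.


Formula: FC (tonnes) = P * SFC * t / 1,000,000
Step 1 — P * SFC * t = 3406.8 * 188.4 * 30 = 19255233.6 g
Step 2 — FC (tonnes) = 19255233.6 / 1,000,000 ≈ 19.255 tonnes (5 s.f.)

19.255 tonnes


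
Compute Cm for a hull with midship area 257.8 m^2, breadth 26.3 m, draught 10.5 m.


Formula: Cm = Am / (B * T)
Step 1 — B * T = 26.3 * 10.5 = 276.15 m^2
Step 2 — Cm = 257.8 / 276.15 ≈ 0.93355 (5 s.f.)

0.93355


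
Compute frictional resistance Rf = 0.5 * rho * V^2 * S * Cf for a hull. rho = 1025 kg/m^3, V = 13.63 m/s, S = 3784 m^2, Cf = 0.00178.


Formula: Rf = 0.5 * rho * V^2 * S * Cf
Step 1 — V^2 = 13.63^2 = 185.7769
Step 2 — 0.5 * rho * V^2 = 0.5 * 1025 * 185.7769 = 95210.66125
Step 3 — Rf = 95210.66125 * 3784 * 0.00178 ≈ 641290 N (5 s.f.)

641290 N


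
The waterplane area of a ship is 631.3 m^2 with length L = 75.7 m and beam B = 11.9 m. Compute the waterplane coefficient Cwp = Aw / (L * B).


Formula: Cwp = Aw / (L * B)
Step 1 — L * B = 75.7 * 11.9 = 900.83 m^2
Step 2 — Cwp = 631.3 / 900.83 ≈ 0.70080 (5 s.f.)

0.70080


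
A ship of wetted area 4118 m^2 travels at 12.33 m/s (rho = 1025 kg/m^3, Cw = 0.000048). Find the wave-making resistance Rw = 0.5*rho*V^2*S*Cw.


Formula: Rw = 0.5 * rho * V^2 * S * Cw
Step 1 — V^2 = 12.33^2 = 152.0289
Step 2 — 0.5 * rho * V^2 = 0.5 * 1025 * 152.0289 = 77914.81125
Step 3 — Rw = 77914.81125 * 4118 * 0.000048 ≈ 15401 N (5 s.f.)

15401 N


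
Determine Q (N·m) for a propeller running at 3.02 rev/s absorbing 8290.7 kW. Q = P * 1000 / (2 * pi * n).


Formula: Q = P_W / (2 * pi * n)
Step 1 — P_W = 8290.7 kW * 1000 = 8290700.0 W
Step 2 — 2 * pi * n = 2 * pi * 3.02 = 18.97522
Step 3 — Q = 8290700.0 / 18.97522 ≈ 436920 N·m (5 s.f.)

436920 N·m


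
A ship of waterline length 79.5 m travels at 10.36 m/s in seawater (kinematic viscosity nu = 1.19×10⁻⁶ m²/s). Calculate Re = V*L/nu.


Formula: Re = V * L / nu
Step 1 — V * L = 10.36 * 79.5 = 823.62 m^2/s
Step 2 — Re = 823.62 / 1.19e-6 = 6.92e+08

6.92e+08


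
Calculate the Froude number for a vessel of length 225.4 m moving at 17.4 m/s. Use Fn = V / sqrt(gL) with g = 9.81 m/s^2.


Formula: Fn = V / sqrt(g * L)
Step 1 — g * L = 9.81 * 225.4 = 2211.174
Step 2 — sqrt(g * L) = sqrt(2211.174) = 47.023122
Step 3 — Fn = 17.4 / 47.023122 ≈ 0.37003 (5 s.f.)

0.37003


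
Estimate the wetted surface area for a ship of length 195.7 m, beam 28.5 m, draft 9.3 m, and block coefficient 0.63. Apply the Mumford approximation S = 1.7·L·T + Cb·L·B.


Formula: S = 1.7*L*T + V/T with V = Cb*L*B*T, i.e. S = L * (1.7*T + Cb*B)
Step 1 — 1.7*T = 1.7 * 9.3 = 15.81 m
Step 2 — Cb*B = 0.63 * 28.5 = 17.955 m
Step 3 — 1.7*T + Cb*B = 15.81 + 17.955 = 33.765 m
Step 4 — S = 195.7 * 33.765 ≈ 6607.8 m^2 (5 s.f.)

6607.8 m^2


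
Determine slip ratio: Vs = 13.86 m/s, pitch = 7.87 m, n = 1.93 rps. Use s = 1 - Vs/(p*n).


Formula: s = 1 - Vs / (p * n)
Step 1 — p * n = 7.87 * 1.93 = 15.1891
Step 2 — Vs / (p*n) = 13.86 / 15.1891 = 0.912496 (6 d.p.)
Step 3 — s = 1 - 0.912496 = 0.087504

0.087504


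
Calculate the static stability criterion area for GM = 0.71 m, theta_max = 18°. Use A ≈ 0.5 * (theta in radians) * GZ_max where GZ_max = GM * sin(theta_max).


Formula: GZ_max = GM * sin(theta); Area = 0.5 * theta_rad * GZ_max
Step 1 — GZ_max = 0.71 * sin(18°) = 0.71 * 0.309017 = 0.219402 m
Step 2 — theta_rad = 18 * pi/180 = 0.314159 rad
Step 3 — Area = 0.5 * 0.314159 * 0.219402 ≈ 0.034464 m·rad (5 s.f.)

0.034464 m·rad


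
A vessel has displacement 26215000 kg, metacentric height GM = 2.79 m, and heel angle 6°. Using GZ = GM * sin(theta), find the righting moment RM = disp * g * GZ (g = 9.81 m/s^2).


Formula: GZ = GM * sin(theta); RM = disp * g * GZ
Step 1 — GZ = 2.79 * sin(6°) = 2.79 * 0.104528 = 0.291633 m
Step 2 — RM = 26215000 * 9.81 * 0.291633 ≈ 74999000 N·m (5 s.f.)

74999000 N·m


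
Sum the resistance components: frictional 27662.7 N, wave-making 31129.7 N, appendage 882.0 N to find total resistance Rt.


Formula: Rt = Rf + Rw + Ra
Substituting: Rt = 27662.7 + 31129.7 + 882.0
Result: Rt = 59674.4 N

59674.4 N


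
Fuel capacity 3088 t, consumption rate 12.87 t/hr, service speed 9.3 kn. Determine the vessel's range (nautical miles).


Formula: endurance = fuel / rate; range = endurance * speed
Step 1 — endurance = 3088 / 12.87 = 239.9378 hours
Step 2 — range = 239.9378 * 9.3 ≈ 2231.4 nautical miles (5 s.f.)

2231.4 NM


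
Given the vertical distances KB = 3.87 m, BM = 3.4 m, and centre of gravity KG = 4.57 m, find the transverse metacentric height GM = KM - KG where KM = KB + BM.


Formula: GM = KB + BM - KG
Step 1 — KM = KB + BM = 3.87 + 3.4 = 7.27 m
Step 2 — GM = KM - KG = 7.27 - 4.57 = 2.7 m

2.7 m


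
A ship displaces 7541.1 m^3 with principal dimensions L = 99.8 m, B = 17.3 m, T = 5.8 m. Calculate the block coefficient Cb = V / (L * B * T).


Formula: Cb = V / (L * B * T)
Step 1 — L * B * T = 99.8 * 17.3 * 5.8 = 10013.932 m^3
Step 2 — Cb = 7541.1 / 10013.932 ≈ 0.75306 (5 s.f.)

0.75306


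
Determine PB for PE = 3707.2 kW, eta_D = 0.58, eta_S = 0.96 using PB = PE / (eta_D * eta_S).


Formula: PB = PE / (eta_D * eta_S)
Step 1 — combined efficiency = eta_D * eta_S = 0.58 * 0.96 = 0.5568
Step 2 — PB = 3707.2 / 0.5568 ≈ 6658.0 kW (5 s.f.)

6658.0 kW


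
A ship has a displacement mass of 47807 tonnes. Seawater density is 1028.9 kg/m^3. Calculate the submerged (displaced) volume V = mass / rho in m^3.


Formula: V = mass / rho
Step 1 — convert tonnes to kg: 47807 t * 1000 = 47807000 kg
Step 2 — V = 47807000 / 1028.9 ≈ 46464 m^3 (5 s.f.)

46464 m^3


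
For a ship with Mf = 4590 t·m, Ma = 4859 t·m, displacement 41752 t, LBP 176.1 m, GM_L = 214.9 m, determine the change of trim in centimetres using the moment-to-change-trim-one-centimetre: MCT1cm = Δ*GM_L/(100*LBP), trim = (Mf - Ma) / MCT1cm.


Formula: net trimming moment = Mf - Ma; MCT1cm = Δ*GM_L/(100*LBP); trim = net moment / MCT1cm
Step 1 — net trimming moment = 4590 - 4859 = -269 t·m
Step 2 — MCT1cm = 41752 * 214.9 / (100 * 176.1) = 509.5119 t·m/cm
Step 3 — trim = -269 / 509.5119 ≈ -0.52796 cm (5 s.f.)

-0.52796 cm


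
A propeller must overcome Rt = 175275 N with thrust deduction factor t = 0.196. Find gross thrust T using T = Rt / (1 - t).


Formula: T = Rt / (1 - t)
Step 1 — (1 - t) = 1 - 0.196 = 0.804
Step 2 — T = 175275 / 0.804 ≈ 218000 N (5 s.f.)

218000 N


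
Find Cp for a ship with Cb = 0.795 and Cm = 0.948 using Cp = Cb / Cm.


Formula: Cp = Cb / Cm
Substituting: Cp = 0.795 / 0.948
Result: Cp ≈ 0.83861 (5 s.f.)

0.83861


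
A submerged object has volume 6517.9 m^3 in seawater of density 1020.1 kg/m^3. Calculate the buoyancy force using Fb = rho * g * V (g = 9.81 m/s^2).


Formula: Fb = rho * g * V
Substituting: Fb = 1020.1 * 9.81 * 6517.9
Intermediate: 1020.1 * 9.81 = 10007.181
Result: Fb = 10007.181 * 6517.9 ≈ 65226000 N (5 s.f.)

65226000 N


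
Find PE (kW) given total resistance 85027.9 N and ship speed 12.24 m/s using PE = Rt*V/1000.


Formula: PE = Rt * V / 1000 (kW)
Step 1 — PE (W) = 85027.9 * 12.24 = 1040741.496 W
Step 2 — PE (kW) = 1040741.496 / 1000 ≈ 1040.7 kW (5 s.f.)

1040.7 kW


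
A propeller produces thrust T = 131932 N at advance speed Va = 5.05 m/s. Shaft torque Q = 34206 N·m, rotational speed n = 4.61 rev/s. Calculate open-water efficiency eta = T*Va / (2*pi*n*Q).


Formula: eta = T * Va / (2 * pi * n * Q)
Step 1 — numerator = T * Va = 131932 * 5.05 = 666256.6
Step 2 — 2 * pi * n = 2 * pi * 4.61 = 28.965484
Step 3 — denominator = 28.965484 * 34206 = 990793.35
Step 4 — eta = 666256.6 / 990793.35 ≈ 0.67245 (5 s.f.)

0.67245


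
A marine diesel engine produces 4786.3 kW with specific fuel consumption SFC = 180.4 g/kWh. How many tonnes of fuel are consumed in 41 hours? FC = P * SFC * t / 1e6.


Formula: FC (tonnes) = P * SFC * t / 1,000,000
Step 1 — P * SFC * t = 4786.3 * 180.4 * 41 = 35401389.32 g
Step 2 — FC (tonnes) = 35401389.32 / 1,000,000 ≈ 35.401 tonnes (5 s.f.)

35.401 tonnes


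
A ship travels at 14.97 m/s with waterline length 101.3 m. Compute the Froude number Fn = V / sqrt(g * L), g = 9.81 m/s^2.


Formula: Fn = V / sqrt(g * L)
Step 1 — g * L = 9.81 * 101.3 = 993.753
Step 2 — sqrt(g * L) = sqrt(993.753) = 31.523848
Step 3 — Fn = 14.97 / 31.523848 ≈ 0.47488 (5 s.f.)

0.47488


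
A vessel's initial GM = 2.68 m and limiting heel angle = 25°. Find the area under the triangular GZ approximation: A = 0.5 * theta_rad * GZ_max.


Formula: GZ_max = GM * sin(theta); Area = 0.5 * theta_rad * GZ_max
Step 1 — GZ_max = 2.68 * sin(25°) = 2.68 * 0.422618 = 1.132616 m
Step 2 — theta_rad = 25 * pi/180 = 0.436332 rad
Step 3 — Area = 0.5 * 0.436332 * 1.132616 ≈ 0.24710 m·rad (5 s.f.)

0.24710 m·rad


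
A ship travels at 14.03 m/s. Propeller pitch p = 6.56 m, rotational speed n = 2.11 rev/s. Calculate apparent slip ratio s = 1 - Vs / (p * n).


Formula: s = 1 - Vs / (p * n)
Step 1 — p * n = 6.56 * 2.11 = 13.8416
Step 2 — Vs / (p*n) = 14.03 / 13.8416 = 1.013611 (6 d.p.)
Step 3 — s = 1 - 1.013611 = -0.013611

-0.013611


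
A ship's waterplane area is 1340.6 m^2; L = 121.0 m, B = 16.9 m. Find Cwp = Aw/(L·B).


Formula: Cwp = Aw / (L * B)
Step 1 — L * B = 121.0 * 16.9 = 2044.9 m^2
Step 2 — Cwp = 1340.6 / 2044.9 ≈ 0.65558 (5 s.f.)

0.65558


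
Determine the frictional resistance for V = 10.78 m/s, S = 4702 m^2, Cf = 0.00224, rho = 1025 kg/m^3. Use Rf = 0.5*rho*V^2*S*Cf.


Formula: Rf = 0.5 * rho * V^2 * S * Cf
Step 1 — V^2 = 10.78^2 = 116.2084
Step 2 — 0.5 * rho * V^2 = 0.5 * 1025 * 116.2084 = 59556.805
Step 3 — Rf = 59556.805 * 4702 * 0.00224 ≈ 627280 N (5 s.f.)

627280 N


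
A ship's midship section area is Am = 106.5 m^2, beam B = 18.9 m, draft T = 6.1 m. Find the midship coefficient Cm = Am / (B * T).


Formula: Cm = Am / (B * T)
Step 1 — B * T = 18.9 * 6.1 = 115.29 m^2
Step 2 — Cm = 106.5 / 115.29 ≈ 0.92376 (5 s.f.)

0.92376


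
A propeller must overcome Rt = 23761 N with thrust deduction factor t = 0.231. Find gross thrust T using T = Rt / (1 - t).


Formula: T = Rt / (1 - t)
Step 1 — (1 - t) = 1 - 0.231 = 0.769
Step 2 — T = 23761 / 0.769 ≈ 30899 N (5 s.f.)

30899 N


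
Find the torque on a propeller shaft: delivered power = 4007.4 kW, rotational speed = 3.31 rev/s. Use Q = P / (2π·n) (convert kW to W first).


Formula: Q = P_W / (2 * pi * n)
Step 1 — P_W = 4007.4 kW * 1000 = 4007400.0 W
Step 2 — 2 * pi * n = 2 * pi * 3.31 = 20.797343
Step 3 — Q = 4007400.0 / 20.797343 ≈ 192690 N·m (5 s.f.)

192690 N·m


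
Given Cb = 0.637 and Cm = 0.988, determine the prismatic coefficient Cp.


Formula: Cp = Cb / Cm
Substituting: Cp = 0.637 / 0.988
Result: Cp ≈ 0.64474 (5 s.f.)

0.64474


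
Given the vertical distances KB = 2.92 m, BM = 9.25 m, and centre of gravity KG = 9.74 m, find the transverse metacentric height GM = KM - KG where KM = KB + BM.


Formula: GM = KB + BM - KG
Step 1 — KM = KB + BM = 2.92 + 9.25 = 12.17 m
Step 2 — GM = KM - KG = 12.17 - 9.74 = 2.43 m

2.43 m


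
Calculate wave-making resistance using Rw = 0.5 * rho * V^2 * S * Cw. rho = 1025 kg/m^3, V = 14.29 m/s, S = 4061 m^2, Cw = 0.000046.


Formula: Rw = 0.5 * rho * V^2 * S * Cw
Step 1 — V^2 = 14.29^2 = 204.2041
Step 2 — 0.5 * rho * V^2 = 0.5 * 1025 * 204.2041 = 104654.60125
Step 3 — Rw = 104654.60125 * 4061 * 0.000046 ≈ 19550 N (5 s.f.)

19550 N


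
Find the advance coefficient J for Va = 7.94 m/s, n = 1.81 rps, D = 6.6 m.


Formula: J = Va / (n * D)
Step 1 — n * D = 1.81 * 6.6 = 11.946
Step 2 — J = 7.94 / 11.946 ≈ 0.66466 (5 s.f.)

0.66466


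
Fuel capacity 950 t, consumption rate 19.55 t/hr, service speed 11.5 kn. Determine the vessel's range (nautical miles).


Formula: endurance = fuel / rate; range = endurance * speed
Step 1 — endurance = 950 / 19.55 = 48.5934 hours
Step 2 — range = 48.5934 * 11.5 ≈ 558.82 nautical miles (5 s.f.)

558.82 NM


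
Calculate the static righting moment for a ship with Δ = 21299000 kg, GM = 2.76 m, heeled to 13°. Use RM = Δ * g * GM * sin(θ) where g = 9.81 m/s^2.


Formula: GZ = GM * sin(theta); RM = disp * g * GZ
Step 1 — GZ = 2.76 * sin(13°) = 2.76 * 0.224951 = 0.620865 m
Step 2 — RM = 21299000 * 9.81 * 0.620865 ≈ 129730000 N·m (5 s.f.)

129730000 N·m


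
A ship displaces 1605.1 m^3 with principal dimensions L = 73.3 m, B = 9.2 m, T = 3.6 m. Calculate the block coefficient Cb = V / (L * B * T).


Formula: Cb = V / (L * B * T)
Step 1 — L * B * T = 73.3 * 9.2 * 3.6 = 2427.696 m^3
Step 2 — Cb = 1605.1 / 2427.696 ≈ 0.66116 (5 s.f.)

0.66116


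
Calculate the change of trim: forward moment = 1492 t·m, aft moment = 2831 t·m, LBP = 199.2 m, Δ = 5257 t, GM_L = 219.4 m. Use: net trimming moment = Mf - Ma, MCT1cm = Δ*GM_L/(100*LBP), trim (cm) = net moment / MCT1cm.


Formula: net trimming moment = Mf - Ma; MCT1cm = Δ*GM_L/(100*LBP); trim = net moment / MCT1cm
Step 1 — net trimming moment = 1492 - 2831 = -1339 t·m
Step 2 — MCT1cm = 5257 * 219.4 / (100 * 199.2) = 57.9009 t·m/cm
Step 3 — trim = -1339 / 57.9009 ≈ -23.126 cm (5 s.f.)

-23.126 cm


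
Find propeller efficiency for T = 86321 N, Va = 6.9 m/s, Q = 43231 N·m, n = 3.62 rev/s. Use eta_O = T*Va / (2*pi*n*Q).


Formula: eta = T * Va / (2 * pi * n * Q)
Step 1 — numerator = T * Va = 86321 * 6.9 = 595614.9
Step 2 — 2 * pi * n = 2 * pi * 3.62 = 22.745131
Step 3 — denominator = 22.745131 * 43231 = 983294.76
Step 4 — eta = 595614.9 / 983294.76 ≈ 0.60573 (5 s.f.)

0.60573


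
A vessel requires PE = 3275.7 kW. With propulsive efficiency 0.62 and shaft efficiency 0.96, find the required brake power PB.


Formula: PB = PE / (eta_D * eta_S)
Step 1 — combined efficiency = eta_D * eta_S = 0.62 * 0.96 = 0.5952
Step 2 — PB = 3275.7 / 0.5952 ≈ 5503.5 kW (5 s.f.)

5503.5 kW


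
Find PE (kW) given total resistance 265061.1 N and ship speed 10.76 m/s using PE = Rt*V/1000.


Formula: PE = Rt * V / 1000 (kW)
Step 1 — PE (W) = 265061.1 * 10.76 = 2852057.436 W
Step 2 — PE (kW) = 2852057.436 / 1000 ≈ 2852.1 kW (5 s.f.)

2852.1 kW


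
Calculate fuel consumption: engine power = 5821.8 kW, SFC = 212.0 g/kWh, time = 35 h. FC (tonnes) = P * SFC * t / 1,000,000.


Formula: FC (tonnes) = P * SFC * t / 1,000,000
Step 1 — P * SFC * t = 5821.8 * 212.0 * 35 = 43197756.0 g
Step 2 — FC (tonnes) = 43197756.0 / 1,000,000 ≈ 43.198 tonnes (5 s.f.)

43.198 tonnes


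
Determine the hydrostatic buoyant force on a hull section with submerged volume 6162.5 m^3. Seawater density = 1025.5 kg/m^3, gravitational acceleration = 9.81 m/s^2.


Formula: Fb = rho * g * V
Substituting: Fb = 1025.5 * 9.81 * 6162.5
Intermediate: 1025.5 * 9.81 = 10060.155
Result: Fb = 10060.155 * 6162.5 ≈ 61996000 N (5 s.f.)

61996000 N


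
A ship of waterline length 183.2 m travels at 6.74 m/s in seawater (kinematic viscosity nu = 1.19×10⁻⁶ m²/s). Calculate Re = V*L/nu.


Formula: Re = V * L / nu
Step 1 — V * L = 6.74 * 183.2 = 1234.768 m^2/s
Step 2 — Re = 1234.768 / 1.19e-6 = 1.04e+09

1.04e+09


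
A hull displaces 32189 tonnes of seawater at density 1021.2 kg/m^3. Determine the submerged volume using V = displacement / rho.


Formula: V = mass / rho
Step 1 — convert tonnes to kg: 32189 t * 1000 = 32189000 kg
Step 2 — V = 32189000 / 1021.2 ≈ 31521 m^3 (5 s.f.)

31521 m^3
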